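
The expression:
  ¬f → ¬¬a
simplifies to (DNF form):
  a ∨ f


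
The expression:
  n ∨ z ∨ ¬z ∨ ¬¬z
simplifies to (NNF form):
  True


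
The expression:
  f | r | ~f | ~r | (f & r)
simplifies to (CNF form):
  True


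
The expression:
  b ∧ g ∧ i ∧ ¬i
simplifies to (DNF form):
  False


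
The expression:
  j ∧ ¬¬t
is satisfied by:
  {t: True, j: True}


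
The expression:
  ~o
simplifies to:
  ~o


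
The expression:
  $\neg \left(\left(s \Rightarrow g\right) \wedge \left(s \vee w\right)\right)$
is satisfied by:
  {w: False, g: False, s: False}
  {s: True, w: False, g: False}
  {g: True, w: False, s: False}
  {s: True, w: True, g: False}


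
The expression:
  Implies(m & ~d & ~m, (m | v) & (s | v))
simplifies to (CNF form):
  True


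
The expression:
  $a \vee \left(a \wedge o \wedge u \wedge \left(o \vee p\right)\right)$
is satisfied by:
  {a: True}


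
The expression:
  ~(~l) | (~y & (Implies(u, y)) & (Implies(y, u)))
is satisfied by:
  {l: True, y: False, u: False}
  {l: True, u: True, y: False}
  {l: True, y: True, u: False}
  {l: True, u: True, y: True}
  {u: False, y: False, l: False}


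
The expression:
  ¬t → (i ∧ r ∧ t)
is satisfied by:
  {t: True}


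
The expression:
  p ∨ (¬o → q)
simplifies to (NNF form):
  o ∨ p ∨ q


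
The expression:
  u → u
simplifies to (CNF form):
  True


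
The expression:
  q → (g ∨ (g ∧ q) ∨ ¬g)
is always true.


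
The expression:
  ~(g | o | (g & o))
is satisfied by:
  {g: False, o: False}


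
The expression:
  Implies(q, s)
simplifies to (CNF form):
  s | ~q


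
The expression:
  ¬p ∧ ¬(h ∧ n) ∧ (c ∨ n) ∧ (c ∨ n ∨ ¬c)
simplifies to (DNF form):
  (c ∧ ¬h ∧ ¬p) ∨ (c ∧ ¬n ∧ ¬p) ∨ (n ∧ ¬h ∧ ¬p) ∨ (n ∧ ¬n ∧ ¬p)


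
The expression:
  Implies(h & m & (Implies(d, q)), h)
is always true.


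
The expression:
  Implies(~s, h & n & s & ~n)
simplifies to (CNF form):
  s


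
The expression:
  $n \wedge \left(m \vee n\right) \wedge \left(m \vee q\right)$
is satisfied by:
  {q: True, m: True, n: True}
  {q: True, n: True, m: False}
  {m: True, n: True, q: False}


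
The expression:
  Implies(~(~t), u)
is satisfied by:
  {u: True, t: False}
  {t: False, u: False}
  {t: True, u: True}


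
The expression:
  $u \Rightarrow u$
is always true.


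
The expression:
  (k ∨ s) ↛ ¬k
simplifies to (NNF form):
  k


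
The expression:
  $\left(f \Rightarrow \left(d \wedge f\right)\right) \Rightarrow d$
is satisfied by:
  {d: True, f: True}
  {d: True, f: False}
  {f: True, d: False}


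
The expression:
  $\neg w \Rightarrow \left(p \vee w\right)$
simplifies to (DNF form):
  $p \vee w$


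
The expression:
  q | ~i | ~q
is always true.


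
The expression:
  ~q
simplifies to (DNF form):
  ~q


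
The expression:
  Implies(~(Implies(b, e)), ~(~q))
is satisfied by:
  {q: True, e: True, b: False}
  {q: True, e: False, b: False}
  {e: True, q: False, b: False}
  {q: False, e: False, b: False}
  {b: True, q: True, e: True}
  {b: True, q: True, e: False}
  {b: True, e: True, q: False}


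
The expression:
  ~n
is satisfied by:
  {n: False}


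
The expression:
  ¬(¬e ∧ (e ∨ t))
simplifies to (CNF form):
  e ∨ ¬t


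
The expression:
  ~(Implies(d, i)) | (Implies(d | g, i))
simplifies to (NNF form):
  d | i | ~g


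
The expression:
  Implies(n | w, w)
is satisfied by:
  {w: True, n: False}
  {n: False, w: False}
  {n: True, w: True}


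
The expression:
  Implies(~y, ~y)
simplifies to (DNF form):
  True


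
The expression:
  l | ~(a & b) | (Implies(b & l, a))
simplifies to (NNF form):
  True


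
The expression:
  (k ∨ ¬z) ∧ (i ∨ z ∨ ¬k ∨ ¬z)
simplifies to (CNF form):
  k ∨ ¬z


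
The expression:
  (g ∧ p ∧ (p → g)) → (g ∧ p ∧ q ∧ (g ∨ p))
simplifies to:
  q ∨ ¬g ∨ ¬p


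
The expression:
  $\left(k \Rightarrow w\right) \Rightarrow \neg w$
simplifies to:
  $\neg w$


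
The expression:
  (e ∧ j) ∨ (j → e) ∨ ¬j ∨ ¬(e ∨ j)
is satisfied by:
  {e: True, j: False}
  {j: False, e: False}
  {j: True, e: True}


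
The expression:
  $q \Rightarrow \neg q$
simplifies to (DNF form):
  $\neg q$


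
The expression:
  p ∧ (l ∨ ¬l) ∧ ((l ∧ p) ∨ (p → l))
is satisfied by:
  {p: True, l: True}


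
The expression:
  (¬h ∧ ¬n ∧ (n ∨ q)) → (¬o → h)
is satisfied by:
  {n: True, o: True, h: True, q: False}
  {n: True, o: True, h: False, q: False}
  {n: True, h: True, q: False, o: False}
  {n: True, h: False, q: False, o: False}
  {o: True, h: True, q: False, n: False}
  {o: True, h: False, q: False, n: False}
  {h: True, o: False, q: False, n: False}
  {h: False, o: False, q: False, n: False}
  {n: True, o: True, q: True, h: True}
  {n: True, o: True, q: True, h: False}
  {n: True, q: True, h: True, o: False}
  {n: True, q: True, h: False, o: False}
  {q: True, o: True, h: True, n: False}
  {q: True, o: True, h: False, n: False}
  {q: True, h: True, o: False, n: False}


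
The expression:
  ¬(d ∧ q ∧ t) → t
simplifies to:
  t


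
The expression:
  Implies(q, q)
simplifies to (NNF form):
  True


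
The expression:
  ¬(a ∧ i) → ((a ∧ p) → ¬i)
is always true.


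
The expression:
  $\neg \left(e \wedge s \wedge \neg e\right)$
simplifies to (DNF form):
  $\text{True}$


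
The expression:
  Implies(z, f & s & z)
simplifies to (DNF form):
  ~z | (f & s)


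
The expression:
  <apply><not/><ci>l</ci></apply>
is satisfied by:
  {l: False}


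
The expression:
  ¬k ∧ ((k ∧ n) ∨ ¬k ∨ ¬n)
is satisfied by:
  {k: False}


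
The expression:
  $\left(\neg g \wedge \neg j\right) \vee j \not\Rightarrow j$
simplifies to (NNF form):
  $\neg g \wedge \neg j$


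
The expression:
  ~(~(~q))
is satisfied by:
  {q: False}


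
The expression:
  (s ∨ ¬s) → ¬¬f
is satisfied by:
  {f: True}


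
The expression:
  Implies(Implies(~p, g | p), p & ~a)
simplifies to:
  (p & ~a) | (~g & ~p)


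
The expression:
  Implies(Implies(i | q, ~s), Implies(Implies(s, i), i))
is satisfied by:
  {i: True, s: True}
  {i: True, s: False}
  {s: True, i: False}


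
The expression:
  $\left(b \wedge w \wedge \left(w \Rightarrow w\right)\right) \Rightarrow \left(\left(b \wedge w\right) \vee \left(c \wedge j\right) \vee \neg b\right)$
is always true.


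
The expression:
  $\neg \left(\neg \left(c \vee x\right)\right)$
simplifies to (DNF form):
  $c \vee x$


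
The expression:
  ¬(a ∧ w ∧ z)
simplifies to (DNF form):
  ¬a ∨ ¬w ∨ ¬z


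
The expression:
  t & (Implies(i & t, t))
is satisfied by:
  {t: True}


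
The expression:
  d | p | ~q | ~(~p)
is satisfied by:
  {d: True, p: True, q: False}
  {d: True, p: False, q: False}
  {p: True, d: False, q: False}
  {d: False, p: False, q: False}
  {d: True, q: True, p: True}
  {d: True, q: True, p: False}
  {q: True, p: True, d: False}


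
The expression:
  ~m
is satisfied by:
  {m: False}


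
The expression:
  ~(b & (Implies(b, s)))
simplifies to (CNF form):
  ~b | ~s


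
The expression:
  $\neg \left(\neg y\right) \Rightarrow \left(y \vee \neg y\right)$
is always true.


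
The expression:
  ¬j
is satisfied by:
  {j: False}


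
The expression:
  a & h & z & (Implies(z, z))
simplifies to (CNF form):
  a & h & z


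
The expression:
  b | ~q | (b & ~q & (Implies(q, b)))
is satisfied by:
  {b: True, q: False}
  {q: False, b: False}
  {q: True, b: True}


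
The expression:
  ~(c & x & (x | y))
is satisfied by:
  {c: False, x: False}
  {x: True, c: False}
  {c: True, x: False}


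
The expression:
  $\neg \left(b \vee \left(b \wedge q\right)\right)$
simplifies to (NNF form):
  $\neg b$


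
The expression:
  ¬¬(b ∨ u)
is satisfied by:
  {b: True, u: True}
  {b: True, u: False}
  {u: True, b: False}


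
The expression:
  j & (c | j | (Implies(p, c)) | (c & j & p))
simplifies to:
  j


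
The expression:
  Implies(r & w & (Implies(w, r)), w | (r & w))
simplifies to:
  True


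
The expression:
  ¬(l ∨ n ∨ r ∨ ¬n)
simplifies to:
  False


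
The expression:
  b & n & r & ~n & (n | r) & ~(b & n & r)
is never true.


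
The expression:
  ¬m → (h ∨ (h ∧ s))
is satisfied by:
  {m: True, h: True}
  {m: True, h: False}
  {h: True, m: False}


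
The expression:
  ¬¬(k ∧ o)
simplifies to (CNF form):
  k ∧ o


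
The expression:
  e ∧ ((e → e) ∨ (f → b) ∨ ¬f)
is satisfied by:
  {e: True}


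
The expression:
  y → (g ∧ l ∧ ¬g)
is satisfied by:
  {y: False}


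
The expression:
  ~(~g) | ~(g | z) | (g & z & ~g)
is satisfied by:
  {g: True, z: False}
  {z: False, g: False}
  {z: True, g: True}


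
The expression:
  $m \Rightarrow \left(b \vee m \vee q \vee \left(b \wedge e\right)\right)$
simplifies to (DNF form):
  $\text{True}$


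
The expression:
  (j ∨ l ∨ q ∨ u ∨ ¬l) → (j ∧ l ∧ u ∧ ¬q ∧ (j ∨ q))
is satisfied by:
  {j: True, u: True, l: True, q: False}


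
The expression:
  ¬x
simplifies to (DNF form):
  ¬x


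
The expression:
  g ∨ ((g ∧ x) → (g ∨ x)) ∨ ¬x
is always true.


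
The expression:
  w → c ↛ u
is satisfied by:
  {c: True, u: False, w: False}
  {u: False, w: False, c: False}
  {c: True, u: True, w: False}
  {u: True, c: False, w: False}
  {w: True, c: True, u: False}


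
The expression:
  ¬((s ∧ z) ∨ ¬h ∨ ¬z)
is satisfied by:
  {z: True, h: True, s: False}


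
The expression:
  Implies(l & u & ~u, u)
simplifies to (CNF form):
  True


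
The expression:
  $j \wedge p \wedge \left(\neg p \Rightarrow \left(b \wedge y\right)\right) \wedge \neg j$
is never true.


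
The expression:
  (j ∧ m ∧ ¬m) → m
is always true.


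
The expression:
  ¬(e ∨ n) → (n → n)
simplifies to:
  True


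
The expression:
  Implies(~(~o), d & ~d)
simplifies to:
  ~o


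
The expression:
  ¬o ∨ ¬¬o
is always true.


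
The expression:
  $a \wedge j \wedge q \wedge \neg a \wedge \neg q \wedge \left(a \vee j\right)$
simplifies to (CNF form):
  $\text{False}$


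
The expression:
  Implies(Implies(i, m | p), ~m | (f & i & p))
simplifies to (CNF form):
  (f | ~m) & (i | ~m) & (p | ~m)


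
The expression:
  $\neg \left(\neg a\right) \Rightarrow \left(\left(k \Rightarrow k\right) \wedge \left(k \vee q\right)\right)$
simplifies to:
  $k \vee q \vee \neg a$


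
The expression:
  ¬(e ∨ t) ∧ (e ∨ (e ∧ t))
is never true.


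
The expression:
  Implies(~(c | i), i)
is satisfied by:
  {i: True, c: True}
  {i: True, c: False}
  {c: True, i: False}


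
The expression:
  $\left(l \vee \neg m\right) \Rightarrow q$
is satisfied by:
  {q: True, m: True, l: False}
  {q: True, l: False, m: False}
  {q: True, m: True, l: True}
  {q: True, l: True, m: False}
  {m: True, l: False, q: False}


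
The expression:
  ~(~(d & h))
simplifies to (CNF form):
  d & h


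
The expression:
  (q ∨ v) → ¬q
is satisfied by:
  {q: False}


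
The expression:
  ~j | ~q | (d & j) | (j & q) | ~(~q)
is always true.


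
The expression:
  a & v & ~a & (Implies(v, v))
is never true.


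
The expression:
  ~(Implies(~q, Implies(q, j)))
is never true.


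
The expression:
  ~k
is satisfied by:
  {k: False}


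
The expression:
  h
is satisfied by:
  {h: True}


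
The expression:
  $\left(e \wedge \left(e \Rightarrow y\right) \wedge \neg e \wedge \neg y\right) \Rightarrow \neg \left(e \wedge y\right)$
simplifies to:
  $\text{True}$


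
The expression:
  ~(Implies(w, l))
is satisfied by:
  {w: True, l: False}


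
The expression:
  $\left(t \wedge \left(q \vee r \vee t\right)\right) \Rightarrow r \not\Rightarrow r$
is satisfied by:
  {t: False}


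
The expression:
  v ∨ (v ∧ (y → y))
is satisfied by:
  {v: True}


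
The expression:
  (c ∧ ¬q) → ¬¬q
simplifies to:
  q ∨ ¬c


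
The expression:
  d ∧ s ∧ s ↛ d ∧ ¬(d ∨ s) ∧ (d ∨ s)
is never true.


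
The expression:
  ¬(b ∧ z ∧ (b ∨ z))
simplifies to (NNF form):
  ¬b ∨ ¬z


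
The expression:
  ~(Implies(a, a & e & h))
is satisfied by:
  {a: True, h: False, e: False}
  {a: True, e: True, h: False}
  {a: True, h: True, e: False}


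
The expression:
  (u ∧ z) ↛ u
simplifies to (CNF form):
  False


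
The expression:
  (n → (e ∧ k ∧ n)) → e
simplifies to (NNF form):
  e ∨ n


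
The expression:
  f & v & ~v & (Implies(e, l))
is never true.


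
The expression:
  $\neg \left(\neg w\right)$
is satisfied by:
  {w: True}


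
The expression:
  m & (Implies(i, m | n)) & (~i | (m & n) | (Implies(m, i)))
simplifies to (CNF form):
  m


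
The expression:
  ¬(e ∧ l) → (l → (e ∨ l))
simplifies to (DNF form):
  True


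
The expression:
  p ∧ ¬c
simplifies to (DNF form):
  p ∧ ¬c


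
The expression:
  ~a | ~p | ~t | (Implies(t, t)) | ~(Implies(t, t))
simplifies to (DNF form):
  True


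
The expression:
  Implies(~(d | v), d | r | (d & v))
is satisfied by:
  {r: True, d: True, v: True}
  {r: True, d: True, v: False}
  {r: True, v: True, d: False}
  {r: True, v: False, d: False}
  {d: True, v: True, r: False}
  {d: True, v: False, r: False}
  {v: True, d: False, r: False}


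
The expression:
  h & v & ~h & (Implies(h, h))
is never true.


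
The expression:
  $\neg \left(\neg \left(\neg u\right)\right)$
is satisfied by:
  {u: False}


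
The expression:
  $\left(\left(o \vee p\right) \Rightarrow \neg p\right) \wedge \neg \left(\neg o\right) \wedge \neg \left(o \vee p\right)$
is never true.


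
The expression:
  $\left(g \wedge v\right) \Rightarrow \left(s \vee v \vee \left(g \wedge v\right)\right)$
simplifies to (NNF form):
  $\text{True}$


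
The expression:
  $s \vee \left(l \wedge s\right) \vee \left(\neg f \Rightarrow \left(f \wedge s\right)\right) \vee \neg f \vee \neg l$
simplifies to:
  $\text{True}$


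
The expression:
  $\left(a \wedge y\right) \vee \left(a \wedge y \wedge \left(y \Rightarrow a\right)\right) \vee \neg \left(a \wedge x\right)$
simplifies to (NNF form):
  $y \vee \neg a \vee \neg x$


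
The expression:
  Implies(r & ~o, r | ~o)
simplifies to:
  True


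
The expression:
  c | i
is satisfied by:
  {i: True, c: True}
  {i: True, c: False}
  {c: True, i: False}


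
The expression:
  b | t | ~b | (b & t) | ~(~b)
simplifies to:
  True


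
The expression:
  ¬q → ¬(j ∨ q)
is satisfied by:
  {q: True, j: False}
  {j: False, q: False}
  {j: True, q: True}


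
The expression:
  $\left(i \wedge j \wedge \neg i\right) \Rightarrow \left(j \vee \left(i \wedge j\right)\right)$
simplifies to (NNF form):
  $\text{True}$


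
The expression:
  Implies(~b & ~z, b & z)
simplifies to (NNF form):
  b | z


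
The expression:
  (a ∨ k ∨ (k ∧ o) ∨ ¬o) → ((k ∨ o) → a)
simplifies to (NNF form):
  a ∨ ¬k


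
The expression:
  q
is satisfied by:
  {q: True}


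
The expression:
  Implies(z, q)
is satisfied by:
  {q: True, z: False}
  {z: False, q: False}
  {z: True, q: True}


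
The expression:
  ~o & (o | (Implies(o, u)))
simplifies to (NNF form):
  ~o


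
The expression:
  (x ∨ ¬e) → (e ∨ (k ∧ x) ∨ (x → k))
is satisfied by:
  {k: True, e: True, x: False}
  {k: True, e: False, x: False}
  {e: True, k: False, x: False}
  {k: False, e: False, x: False}
  {x: True, k: True, e: True}
  {x: True, k: True, e: False}
  {x: True, e: True, k: False}


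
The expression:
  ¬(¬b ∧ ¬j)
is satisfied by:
  {b: True, j: True}
  {b: True, j: False}
  {j: True, b: False}


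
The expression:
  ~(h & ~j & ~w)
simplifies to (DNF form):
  j | w | ~h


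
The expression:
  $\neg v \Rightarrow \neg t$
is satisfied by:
  {v: True, t: False}
  {t: False, v: False}
  {t: True, v: True}


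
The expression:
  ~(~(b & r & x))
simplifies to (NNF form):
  b & r & x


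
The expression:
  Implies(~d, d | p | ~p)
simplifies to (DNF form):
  True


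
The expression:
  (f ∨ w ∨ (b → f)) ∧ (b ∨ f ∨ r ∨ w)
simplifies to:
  f ∨ w ∨ (r ∧ ¬b)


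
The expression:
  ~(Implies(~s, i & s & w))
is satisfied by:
  {s: False}


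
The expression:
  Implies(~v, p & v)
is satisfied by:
  {v: True}


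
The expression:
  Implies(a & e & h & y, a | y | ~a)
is always true.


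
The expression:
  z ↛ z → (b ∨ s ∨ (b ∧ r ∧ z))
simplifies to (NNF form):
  True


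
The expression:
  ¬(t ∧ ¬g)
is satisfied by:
  {g: True, t: False}
  {t: False, g: False}
  {t: True, g: True}


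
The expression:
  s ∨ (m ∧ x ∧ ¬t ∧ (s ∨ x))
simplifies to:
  s ∨ (m ∧ x ∧ ¬t)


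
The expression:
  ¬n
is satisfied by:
  {n: False}


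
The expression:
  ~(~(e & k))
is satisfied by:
  {e: True, k: True}


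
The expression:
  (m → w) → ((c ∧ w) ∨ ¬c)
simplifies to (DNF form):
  m ∨ w ∨ ¬c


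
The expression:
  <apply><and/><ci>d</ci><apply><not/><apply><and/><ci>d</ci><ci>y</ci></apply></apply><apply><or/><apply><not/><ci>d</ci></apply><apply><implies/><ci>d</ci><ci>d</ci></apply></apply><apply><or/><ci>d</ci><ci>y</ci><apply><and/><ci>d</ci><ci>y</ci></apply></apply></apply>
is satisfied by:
  {d: True, y: False}


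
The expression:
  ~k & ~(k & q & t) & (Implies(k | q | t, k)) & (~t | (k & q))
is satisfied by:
  {q: False, t: False, k: False}


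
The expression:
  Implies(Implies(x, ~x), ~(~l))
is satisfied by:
  {x: True, l: True}
  {x: True, l: False}
  {l: True, x: False}


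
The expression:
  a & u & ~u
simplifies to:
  False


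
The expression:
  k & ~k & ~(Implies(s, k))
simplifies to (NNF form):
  False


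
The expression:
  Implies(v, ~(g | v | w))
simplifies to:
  ~v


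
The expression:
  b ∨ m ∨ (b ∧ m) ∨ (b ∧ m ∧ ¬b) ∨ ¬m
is always true.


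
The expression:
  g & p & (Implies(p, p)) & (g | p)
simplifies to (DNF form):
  g & p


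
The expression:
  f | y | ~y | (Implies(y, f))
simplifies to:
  True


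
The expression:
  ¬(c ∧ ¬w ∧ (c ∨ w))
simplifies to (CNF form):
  w ∨ ¬c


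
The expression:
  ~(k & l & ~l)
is always true.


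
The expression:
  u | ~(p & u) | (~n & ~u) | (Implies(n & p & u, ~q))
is always true.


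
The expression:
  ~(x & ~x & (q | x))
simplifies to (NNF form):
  True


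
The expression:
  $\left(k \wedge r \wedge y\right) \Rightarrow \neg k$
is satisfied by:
  {k: False, y: False, r: False}
  {r: True, k: False, y: False}
  {y: True, k: False, r: False}
  {r: True, y: True, k: False}
  {k: True, r: False, y: False}
  {r: True, k: True, y: False}
  {y: True, k: True, r: False}


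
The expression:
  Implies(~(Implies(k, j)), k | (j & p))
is always true.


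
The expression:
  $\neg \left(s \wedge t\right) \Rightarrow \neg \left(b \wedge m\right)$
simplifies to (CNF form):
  $\left(s \vee \neg b \vee \neg m\right) \wedge \left(t \vee \neg b \vee \neg m\right)$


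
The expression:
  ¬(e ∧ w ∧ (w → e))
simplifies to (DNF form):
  ¬e ∨ ¬w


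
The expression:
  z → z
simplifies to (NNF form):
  True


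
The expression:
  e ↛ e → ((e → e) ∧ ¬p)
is always true.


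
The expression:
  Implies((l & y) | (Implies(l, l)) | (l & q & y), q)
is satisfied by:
  {q: True}


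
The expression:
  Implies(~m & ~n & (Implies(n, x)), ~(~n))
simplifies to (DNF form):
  m | n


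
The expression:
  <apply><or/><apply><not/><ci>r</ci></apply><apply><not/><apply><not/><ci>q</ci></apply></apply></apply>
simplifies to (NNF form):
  <apply><or/><ci>q</ci><apply><not/><ci>r</ci></apply></apply>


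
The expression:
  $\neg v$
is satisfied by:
  {v: False}


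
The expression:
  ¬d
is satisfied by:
  {d: False}


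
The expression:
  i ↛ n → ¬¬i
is always true.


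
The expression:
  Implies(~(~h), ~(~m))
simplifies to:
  m | ~h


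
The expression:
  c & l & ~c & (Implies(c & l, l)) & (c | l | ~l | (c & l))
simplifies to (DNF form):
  False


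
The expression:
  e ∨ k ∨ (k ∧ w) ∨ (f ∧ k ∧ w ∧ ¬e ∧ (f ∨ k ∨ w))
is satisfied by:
  {k: True, e: True}
  {k: True, e: False}
  {e: True, k: False}


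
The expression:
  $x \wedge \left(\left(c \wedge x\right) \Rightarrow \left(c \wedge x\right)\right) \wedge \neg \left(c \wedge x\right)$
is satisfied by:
  {x: True, c: False}


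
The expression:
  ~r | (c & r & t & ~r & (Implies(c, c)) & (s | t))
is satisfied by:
  {r: False}


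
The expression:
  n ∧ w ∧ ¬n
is never true.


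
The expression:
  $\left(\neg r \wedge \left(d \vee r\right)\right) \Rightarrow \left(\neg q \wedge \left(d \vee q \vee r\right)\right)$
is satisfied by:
  {r: True, q: False, d: False}
  {q: False, d: False, r: False}
  {r: True, d: True, q: False}
  {d: True, q: False, r: False}
  {r: True, q: True, d: False}
  {q: True, r: False, d: False}
  {r: True, d: True, q: True}


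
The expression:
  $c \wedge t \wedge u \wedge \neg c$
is never true.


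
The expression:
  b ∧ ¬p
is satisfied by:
  {b: True, p: False}


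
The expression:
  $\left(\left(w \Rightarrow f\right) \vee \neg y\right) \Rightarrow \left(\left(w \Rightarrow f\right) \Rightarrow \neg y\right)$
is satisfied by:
  {w: True, y: False, f: False}
  {w: False, y: False, f: False}
  {f: True, w: True, y: False}
  {f: True, w: False, y: False}
  {y: True, w: True, f: False}


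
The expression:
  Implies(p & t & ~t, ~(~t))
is always true.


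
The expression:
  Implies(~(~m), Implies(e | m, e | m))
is always true.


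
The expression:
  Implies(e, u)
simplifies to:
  u | ~e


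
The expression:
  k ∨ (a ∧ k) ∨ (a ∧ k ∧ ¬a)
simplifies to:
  k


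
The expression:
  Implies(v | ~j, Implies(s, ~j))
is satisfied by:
  {s: False, v: False, j: False}
  {j: True, s: False, v: False}
  {v: True, s: False, j: False}
  {j: True, v: True, s: False}
  {s: True, j: False, v: False}
  {j: True, s: True, v: False}
  {v: True, s: True, j: False}


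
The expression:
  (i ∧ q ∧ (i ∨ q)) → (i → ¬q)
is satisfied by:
  {q: False, i: False}
  {i: True, q: False}
  {q: True, i: False}


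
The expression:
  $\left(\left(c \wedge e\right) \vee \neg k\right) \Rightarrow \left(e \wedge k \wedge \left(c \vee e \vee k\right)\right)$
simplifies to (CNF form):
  $k$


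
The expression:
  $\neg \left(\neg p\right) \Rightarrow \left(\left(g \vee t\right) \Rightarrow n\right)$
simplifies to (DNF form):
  $n \vee \left(\neg g \wedge \neg t\right) \vee \neg p$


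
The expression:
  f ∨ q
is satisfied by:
  {q: True, f: True}
  {q: True, f: False}
  {f: True, q: False}


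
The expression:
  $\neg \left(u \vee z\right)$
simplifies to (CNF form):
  $\neg u \wedge \neg z$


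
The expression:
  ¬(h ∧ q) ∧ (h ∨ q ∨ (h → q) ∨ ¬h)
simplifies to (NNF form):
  ¬h ∨ ¬q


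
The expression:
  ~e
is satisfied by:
  {e: False}


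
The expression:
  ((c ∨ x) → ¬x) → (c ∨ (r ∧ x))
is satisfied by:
  {x: True, c: True}
  {x: True, c: False}
  {c: True, x: False}


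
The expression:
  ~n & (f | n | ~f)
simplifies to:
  ~n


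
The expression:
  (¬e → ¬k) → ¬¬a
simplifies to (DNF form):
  a ∨ (k ∧ ¬e)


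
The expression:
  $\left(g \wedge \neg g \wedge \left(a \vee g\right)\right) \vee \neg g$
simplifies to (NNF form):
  $\neg g$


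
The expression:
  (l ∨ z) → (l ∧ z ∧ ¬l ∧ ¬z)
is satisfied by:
  {z: False, l: False}


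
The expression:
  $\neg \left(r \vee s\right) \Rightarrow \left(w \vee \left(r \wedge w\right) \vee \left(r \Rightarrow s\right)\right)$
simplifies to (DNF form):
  $\text{True}$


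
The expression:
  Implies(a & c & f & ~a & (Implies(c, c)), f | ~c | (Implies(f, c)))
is always true.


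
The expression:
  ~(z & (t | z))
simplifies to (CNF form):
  ~z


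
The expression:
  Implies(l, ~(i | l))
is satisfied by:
  {l: False}


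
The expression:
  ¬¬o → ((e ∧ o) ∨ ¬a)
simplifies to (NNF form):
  e ∨ ¬a ∨ ¬o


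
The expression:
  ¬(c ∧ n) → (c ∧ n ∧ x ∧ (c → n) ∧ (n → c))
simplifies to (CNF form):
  c ∧ n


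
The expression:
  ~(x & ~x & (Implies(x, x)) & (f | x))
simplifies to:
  True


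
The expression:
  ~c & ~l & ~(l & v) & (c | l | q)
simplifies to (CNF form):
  q & ~c & ~l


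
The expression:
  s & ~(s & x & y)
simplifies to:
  s & (~x | ~y)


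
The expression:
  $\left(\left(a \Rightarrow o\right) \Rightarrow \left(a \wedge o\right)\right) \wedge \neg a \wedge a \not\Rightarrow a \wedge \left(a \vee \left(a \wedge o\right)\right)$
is never true.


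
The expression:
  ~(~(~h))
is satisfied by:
  {h: False}


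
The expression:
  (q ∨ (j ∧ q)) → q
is always true.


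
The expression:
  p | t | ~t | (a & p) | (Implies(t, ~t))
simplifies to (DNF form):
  True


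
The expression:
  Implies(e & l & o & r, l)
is always true.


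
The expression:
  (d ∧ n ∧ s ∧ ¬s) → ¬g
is always true.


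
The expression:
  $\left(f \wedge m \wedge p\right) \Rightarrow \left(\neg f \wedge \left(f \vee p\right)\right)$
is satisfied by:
  {p: False, m: False, f: False}
  {f: True, p: False, m: False}
  {m: True, p: False, f: False}
  {f: True, m: True, p: False}
  {p: True, f: False, m: False}
  {f: True, p: True, m: False}
  {m: True, p: True, f: False}


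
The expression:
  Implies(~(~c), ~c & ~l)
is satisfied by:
  {c: False}


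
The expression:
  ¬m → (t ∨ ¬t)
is always true.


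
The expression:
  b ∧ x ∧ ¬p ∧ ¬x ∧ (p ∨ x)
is never true.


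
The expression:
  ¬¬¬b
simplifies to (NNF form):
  ¬b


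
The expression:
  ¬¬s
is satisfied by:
  {s: True}


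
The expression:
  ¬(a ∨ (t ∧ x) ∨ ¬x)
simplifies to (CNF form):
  x ∧ ¬a ∧ ¬t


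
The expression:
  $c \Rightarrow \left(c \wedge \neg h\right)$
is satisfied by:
  {h: False, c: False}
  {c: True, h: False}
  {h: True, c: False}


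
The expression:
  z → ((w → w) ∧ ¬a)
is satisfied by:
  {z: False, a: False}
  {a: True, z: False}
  {z: True, a: False}


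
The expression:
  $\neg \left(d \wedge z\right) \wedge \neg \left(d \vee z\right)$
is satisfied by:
  {d: False, z: False}


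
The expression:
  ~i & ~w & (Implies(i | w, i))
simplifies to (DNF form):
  ~i & ~w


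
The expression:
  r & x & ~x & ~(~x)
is never true.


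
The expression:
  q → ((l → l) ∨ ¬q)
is always true.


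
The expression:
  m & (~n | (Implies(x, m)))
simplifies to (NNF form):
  m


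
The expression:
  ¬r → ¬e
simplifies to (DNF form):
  r ∨ ¬e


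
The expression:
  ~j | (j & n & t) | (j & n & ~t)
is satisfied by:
  {n: True, j: False}
  {j: False, n: False}
  {j: True, n: True}


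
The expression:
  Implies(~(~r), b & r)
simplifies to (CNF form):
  b | ~r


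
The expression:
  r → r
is always true.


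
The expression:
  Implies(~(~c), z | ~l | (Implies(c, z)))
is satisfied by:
  {z: True, l: False, c: False}
  {l: False, c: False, z: False}
  {z: True, c: True, l: False}
  {c: True, l: False, z: False}
  {z: True, l: True, c: False}
  {l: True, z: False, c: False}
  {z: True, c: True, l: True}


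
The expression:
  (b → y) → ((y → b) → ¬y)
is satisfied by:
  {y: False, b: False}
  {b: True, y: False}
  {y: True, b: False}


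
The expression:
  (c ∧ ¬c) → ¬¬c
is always true.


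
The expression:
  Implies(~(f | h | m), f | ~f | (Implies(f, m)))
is always true.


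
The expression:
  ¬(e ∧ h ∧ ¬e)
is always true.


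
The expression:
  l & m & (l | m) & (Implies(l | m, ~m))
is never true.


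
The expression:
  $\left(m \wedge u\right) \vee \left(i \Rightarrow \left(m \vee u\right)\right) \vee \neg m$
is always true.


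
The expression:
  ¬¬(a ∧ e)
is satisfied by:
  {a: True, e: True}


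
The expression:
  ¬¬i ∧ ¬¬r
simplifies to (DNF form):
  i ∧ r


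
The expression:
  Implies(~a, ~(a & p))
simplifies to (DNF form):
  True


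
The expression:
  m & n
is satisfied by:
  {m: True, n: True}


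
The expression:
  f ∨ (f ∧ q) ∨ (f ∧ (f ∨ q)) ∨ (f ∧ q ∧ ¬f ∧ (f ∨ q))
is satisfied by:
  {f: True}


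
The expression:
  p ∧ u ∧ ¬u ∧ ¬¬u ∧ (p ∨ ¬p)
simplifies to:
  False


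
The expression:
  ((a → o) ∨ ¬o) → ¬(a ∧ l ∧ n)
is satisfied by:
  {l: False, n: False, a: False}
  {a: True, l: False, n: False}
  {n: True, l: False, a: False}
  {a: True, n: True, l: False}
  {l: True, a: False, n: False}
  {a: True, l: True, n: False}
  {n: True, l: True, a: False}


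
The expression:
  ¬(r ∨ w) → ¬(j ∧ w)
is always true.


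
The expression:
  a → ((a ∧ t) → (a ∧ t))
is always true.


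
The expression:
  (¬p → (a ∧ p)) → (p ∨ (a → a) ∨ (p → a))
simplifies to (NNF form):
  True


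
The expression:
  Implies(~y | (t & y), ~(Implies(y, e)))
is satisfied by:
  {y: True, e: False, t: False}
  {t: True, y: True, e: False}
  {e: True, y: True, t: False}


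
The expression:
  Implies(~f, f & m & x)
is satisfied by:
  {f: True}


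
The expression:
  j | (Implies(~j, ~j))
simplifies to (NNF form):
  True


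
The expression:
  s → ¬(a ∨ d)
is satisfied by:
  {a: False, s: False, d: False}
  {d: True, a: False, s: False}
  {a: True, d: False, s: False}
  {d: True, a: True, s: False}
  {s: True, d: False, a: False}


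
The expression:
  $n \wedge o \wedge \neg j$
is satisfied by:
  {o: True, n: True, j: False}


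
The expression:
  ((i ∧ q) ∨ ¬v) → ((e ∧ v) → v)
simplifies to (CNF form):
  True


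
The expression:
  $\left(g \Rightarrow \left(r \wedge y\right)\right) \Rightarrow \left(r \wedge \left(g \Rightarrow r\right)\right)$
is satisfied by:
  {r: True, g: True}
  {r: True, g: False}
  {g: True, r: False}


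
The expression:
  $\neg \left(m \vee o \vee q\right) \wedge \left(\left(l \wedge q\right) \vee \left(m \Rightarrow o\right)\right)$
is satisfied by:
  {q: False, o: False, m: False}


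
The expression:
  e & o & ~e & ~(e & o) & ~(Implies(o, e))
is never true.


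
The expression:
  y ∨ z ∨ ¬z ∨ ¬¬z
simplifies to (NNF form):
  True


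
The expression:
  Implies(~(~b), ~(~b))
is always true.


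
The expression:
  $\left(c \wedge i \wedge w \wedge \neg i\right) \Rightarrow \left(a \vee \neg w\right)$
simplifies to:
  $\text{True}$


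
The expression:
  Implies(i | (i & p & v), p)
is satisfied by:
  {p: True, i: False}
  {i: False, p: False}
  {i: True, p: True}


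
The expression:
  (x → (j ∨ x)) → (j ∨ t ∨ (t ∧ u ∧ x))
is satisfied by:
  {t: True, j: True}
  {t: True, j: False}
  {j: True, t: False}


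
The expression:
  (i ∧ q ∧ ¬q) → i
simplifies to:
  True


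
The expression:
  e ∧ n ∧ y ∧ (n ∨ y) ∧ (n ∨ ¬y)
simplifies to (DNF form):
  e ∧ n ∧ y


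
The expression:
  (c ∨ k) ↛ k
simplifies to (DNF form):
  c ∧ ¬k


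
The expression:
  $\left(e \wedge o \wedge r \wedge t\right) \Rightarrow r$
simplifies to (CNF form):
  $\text{True}$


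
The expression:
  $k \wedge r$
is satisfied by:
  {r: True, k: True}


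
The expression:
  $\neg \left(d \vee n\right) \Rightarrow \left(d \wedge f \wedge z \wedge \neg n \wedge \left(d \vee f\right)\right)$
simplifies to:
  $d \vee n$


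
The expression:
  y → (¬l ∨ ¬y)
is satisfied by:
  {l: False, y: False}
  {y: True, l: False}
  {l: True, y: False}


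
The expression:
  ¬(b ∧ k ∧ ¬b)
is always true.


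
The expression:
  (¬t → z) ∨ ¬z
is always true.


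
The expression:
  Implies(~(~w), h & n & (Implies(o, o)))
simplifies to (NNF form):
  ~w | (h & n)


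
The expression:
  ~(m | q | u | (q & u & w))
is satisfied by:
  {q: False, u: False, m: False}


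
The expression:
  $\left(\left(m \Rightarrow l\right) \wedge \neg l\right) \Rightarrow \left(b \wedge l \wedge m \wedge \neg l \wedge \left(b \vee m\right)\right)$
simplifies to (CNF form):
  $l \vee m$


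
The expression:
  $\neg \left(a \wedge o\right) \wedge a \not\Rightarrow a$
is never true.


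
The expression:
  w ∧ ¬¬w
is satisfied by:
  {w: True}


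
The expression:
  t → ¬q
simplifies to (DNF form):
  ¬q ∨ ¬t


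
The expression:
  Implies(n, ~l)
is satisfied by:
  {l: False, n: False}
  {n: True, l: False}
  {l: True, n: False}


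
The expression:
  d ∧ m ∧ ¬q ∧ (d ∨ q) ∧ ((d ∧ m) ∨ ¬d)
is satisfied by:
  {m: True, d: True, q: False}


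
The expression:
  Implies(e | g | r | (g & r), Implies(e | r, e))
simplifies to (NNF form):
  e | ~r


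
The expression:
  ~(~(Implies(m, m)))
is always true.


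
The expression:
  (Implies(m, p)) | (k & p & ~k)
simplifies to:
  p | ~m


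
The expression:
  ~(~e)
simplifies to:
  e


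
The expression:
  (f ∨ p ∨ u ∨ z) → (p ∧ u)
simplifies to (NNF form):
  (p ∨ ¬f) ∧ (p ∨ ¬u) ∧ (p ∨ ¬z) ∧ (u ∨ ¬p)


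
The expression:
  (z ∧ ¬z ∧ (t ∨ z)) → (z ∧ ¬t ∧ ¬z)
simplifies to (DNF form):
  True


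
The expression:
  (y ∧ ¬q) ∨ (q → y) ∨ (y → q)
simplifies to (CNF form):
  True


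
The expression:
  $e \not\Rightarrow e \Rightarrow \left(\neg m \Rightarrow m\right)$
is always true.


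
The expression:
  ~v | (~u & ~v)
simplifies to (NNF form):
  ~v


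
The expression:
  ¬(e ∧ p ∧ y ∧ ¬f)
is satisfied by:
  {f: True, p: False, e: False, y: False}
  {f: False, p: False, e: False, y: False}
  {f: True, y: True, p: False, e: False}
  {y: True, f: False, p: False, e: False}
  {f: True, e: True, y: False, p: False}
  {e: True, y: False, p: False, f: False}
  {f: True, y: True, e: True, p: False}
  {y: True, e: True, f: False, p: False}
  {f: True, p: True, y: False, e: False}
  {p: True, y: False, e: False, f: False}
  {f: True, y: True, p: True, e: False}
  {y: True, p: True, f: False, e: False}
  {f: True, e: True, p: True, y: False}
  {e: True, p: True, y: False, f: False}
  {f: True, y: True, e: True, p: True}


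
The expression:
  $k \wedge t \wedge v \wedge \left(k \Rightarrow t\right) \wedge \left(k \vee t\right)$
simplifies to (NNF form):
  $k \wedge t \wedge v$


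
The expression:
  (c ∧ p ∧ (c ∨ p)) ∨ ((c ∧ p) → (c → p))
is always true.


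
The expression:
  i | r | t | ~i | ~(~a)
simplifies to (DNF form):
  True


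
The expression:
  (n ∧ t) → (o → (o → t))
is always true.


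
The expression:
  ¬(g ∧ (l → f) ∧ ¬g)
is always true.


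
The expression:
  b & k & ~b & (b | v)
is never true.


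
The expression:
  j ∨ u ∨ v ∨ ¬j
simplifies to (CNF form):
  True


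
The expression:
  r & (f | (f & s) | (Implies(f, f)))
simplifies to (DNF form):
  r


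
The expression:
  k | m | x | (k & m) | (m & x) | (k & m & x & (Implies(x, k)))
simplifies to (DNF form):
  k | m | x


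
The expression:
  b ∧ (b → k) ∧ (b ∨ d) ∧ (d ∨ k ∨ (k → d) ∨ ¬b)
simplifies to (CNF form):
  b ∧ k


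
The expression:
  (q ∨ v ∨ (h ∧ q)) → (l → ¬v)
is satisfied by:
  {l: False, v: False}
  {v: True, l: False}
  {l: True, v: False}


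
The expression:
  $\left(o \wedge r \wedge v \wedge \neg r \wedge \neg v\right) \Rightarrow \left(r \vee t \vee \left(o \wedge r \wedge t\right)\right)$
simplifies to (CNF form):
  $\text{True}$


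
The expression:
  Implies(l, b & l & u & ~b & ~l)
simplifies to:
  ~l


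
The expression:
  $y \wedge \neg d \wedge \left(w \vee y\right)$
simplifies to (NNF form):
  $y \wedge \neg d$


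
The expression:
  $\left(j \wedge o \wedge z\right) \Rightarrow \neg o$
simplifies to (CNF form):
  $\neg j \vee \neg o \vee \neg z$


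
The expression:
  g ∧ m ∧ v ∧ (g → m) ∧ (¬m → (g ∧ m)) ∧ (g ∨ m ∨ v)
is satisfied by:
  {m: True, g: True, v: True}


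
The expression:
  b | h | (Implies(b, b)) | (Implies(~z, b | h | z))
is always true.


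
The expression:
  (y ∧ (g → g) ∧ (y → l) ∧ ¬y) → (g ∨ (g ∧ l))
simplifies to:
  True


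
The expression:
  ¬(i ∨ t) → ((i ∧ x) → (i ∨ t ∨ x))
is always true.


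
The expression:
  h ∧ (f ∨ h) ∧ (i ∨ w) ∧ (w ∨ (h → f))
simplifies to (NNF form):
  h ∧ (f ∨ w) ∧ (i ∨ w)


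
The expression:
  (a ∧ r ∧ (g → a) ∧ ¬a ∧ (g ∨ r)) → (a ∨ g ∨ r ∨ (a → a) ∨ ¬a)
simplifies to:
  True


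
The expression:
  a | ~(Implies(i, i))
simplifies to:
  a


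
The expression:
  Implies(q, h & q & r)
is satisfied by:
  {h: True, r: True, q: False}
  {h: True, r: False, q: False}
  {r: True, h: False, q: False}
  {h: False, r: False, q: False}
  {q: True, h: True, r: True}


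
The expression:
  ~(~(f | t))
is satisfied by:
  {t: True, f: True}
  {t: True, f: False}
  {f: True, t: False}


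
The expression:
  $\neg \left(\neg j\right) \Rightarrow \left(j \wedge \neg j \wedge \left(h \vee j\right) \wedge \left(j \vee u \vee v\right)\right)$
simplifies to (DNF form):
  $\neg j$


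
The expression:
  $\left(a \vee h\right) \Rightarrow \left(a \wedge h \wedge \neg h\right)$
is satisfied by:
  {h: False, a: False}


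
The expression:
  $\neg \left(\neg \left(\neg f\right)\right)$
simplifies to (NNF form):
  $\neg f$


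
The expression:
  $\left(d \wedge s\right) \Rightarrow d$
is always true.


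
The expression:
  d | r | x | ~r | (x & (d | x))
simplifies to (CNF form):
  True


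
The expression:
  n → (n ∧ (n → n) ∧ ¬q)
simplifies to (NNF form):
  ¬n ∨ ¬q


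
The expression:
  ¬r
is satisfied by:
  {r: False}


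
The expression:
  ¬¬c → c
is always true.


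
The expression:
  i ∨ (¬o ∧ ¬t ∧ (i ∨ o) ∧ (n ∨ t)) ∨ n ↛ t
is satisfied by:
  {i: True, n: True, t: False}
  {i: True, t: False, n: False}
  {i: True, n: True, t: True}
  {i: True, t: True, n: False}
  {n: True, t: False, i: False}
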